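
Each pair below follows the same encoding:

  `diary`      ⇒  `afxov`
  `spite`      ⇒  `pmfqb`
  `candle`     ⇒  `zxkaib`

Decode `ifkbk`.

Compare letters: d→a is +23, i→f is +23, a→x is +23 — a constant shift. It's a constant shift of +23 (ROT23).
Decoding ifkbk: i−23=l, f−23=i, k−23=n, b−23=e, k−23=n.

linen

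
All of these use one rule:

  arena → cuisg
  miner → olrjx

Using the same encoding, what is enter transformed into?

gqxjx

In arena: a→c is +2, r→u is +3, e→i is +4, n→s is +5 — the shift increases by 1 each position. Each letter shifts forward by (position + 2), i.e. 2, 3, 4, … — the shift grows by one for each successive letter.
For enter: e+2=g, n+3=q, t+4=x, e+5=j, r+6=x.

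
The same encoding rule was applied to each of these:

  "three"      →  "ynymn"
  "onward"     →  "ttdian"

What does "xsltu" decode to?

smell

Each letter shifts forward by (position + 5), i.e. 5, 6, 7, … — the shift grows by one for each successive letter.
Reversing it on xsltu: x−5=s, s−6=m, l−7=e, t−8=l, u−9=l.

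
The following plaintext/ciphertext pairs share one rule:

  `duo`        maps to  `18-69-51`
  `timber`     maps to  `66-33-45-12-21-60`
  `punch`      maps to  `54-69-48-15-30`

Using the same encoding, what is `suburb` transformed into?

63-69-12-69-60-12

d(#4)→18 and u(#21)→69: differences scale by 3, so n = 3·pos + 6. Each letter becomes 3×(its alphabet position, a=1..z=26) + 6.
For suburb: s=19→63, u=21→69, b=2→12, u=21→69, r=18→60, b=2→12.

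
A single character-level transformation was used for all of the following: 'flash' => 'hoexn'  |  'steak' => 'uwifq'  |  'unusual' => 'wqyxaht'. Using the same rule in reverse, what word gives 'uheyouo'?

seating

In flash: f→h is +2, l→o is +3, a→e is +4, s→x is +5 — the shift increases by 1 each position. Letter i (0-indexed) is shifted by i+2, so successive shifts are 2, 3, 4, ….
Reversing it on uheyouo: u−2=s, h−3=e, e−4=a, y−5=t, o−6=i, u−7=n, o−8=g.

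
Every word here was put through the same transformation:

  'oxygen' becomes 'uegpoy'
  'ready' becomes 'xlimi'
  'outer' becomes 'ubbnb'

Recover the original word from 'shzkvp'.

Each letter shifts forward by (position + 6), i.e. 6, 7, 8, … — the shift grows by one for each successive letter.
Reversing it on shzkvp: s−6=m, h−7=a, z−8=r, k−9=b, v−10=l, p−11=e.

marble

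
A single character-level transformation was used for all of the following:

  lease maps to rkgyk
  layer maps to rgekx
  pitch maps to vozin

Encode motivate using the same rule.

Compare letters: l→r is +6, e→k is +6, a→g is +6 — a constant shift. It's a constant shift of +6 (ROT6).
For motivate: m+6=s, o+6=u, t+6=z, i+6=o, v+6=b, a+6=g, t+6=z, e+6=k.

suzobgzk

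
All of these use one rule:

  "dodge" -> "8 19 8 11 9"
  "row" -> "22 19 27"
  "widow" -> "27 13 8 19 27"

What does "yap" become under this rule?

29 5 20

Letters become their 1-based position plus 4 (so a→5, b→6, …).
For yap: y=25→29, a=1→5, p=16→20.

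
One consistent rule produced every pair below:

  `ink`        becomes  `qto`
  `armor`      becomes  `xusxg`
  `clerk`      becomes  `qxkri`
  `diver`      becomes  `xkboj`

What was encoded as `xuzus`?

motor

The output letters match the input read backwards, each shifted +6: ink reversed is kni. Read the word backwards and shift each letter +6.
Undoing it on xuzus: shift back: x−6=r, u−6=o, z−6=t, u−6=o, s−6=m → rotom; then reverse → motor.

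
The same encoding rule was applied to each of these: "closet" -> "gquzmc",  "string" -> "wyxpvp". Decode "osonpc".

Each letter shifts forward by (position + 4), i.e. 4, 5, 6, … — the shift grows by one for each successive letter.
Reversing it on osonpc: o−4=k, s−5=n, o−6=i, n−7=g, p−8=h, c−9=t.

knight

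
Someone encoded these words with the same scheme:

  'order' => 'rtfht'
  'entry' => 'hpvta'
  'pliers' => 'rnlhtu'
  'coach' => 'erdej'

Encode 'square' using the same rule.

usxdth

The shift depends on letter class: consonant r→t is +2, but vowel o→r is +3. Two shifts are in play — +3 for a/e/i/o/u, +2 for every other letter.
Applying it to square: s(cons)+2=u, q(cons)+2=s, u(vowel)+3=x, a(vowel)+3=d, r(cons)+2=t, e(vowel)+3=h.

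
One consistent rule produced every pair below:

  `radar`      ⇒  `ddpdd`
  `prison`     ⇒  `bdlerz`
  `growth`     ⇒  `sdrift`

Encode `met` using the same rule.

Vowels shift forward by 3 and consonants shift forward by 12.
On met: m(cons)+12=y, e(vowel)+3=h, t(cons)+12=f.

yhf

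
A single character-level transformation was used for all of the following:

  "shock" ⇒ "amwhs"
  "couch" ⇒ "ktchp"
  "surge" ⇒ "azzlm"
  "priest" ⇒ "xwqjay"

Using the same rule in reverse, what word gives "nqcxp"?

flush

Shifts by position in shock: pos 0: s→a (+8), pos 1: h→m (+5), pos 2: o→w (+8), pos 3: c→h (+5) — repeating every 2. A repeating key of period 2 is used — shifts +8, +5 over and over.
Undoing it on nqcxp: n−8=f, q−5=l, c−8=u, x−5=s, p−8=h.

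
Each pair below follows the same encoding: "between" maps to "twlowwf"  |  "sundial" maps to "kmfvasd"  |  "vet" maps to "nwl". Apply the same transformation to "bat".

tsl

Compare letters: b→t is +18, e→w is +18, t→l is +18 — a constant shift. Each letter is shifted forward by 18 in the alphabet (a Caesar shift of +18).
For bat: b+18=t, a+18=s, t+18=l.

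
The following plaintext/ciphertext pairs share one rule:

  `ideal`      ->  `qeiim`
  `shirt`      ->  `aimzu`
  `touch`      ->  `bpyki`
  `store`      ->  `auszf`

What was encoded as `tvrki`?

Shifts by position in ideal: pos 0: i→q (+8), pos 1: d→e (+1), pos 2: e→i (+4), pos 3: a→i (+8), pos 4: l→m (+1) — repeating every 3. The shifts repeat in a cycle of length 3: positions 0,1,… shift by +8, +1, +4, then the pattern repeats.
Decoding tvrki: t−8=l, v−1=u, r−4=n, k−8=c, i−1=h.

lunch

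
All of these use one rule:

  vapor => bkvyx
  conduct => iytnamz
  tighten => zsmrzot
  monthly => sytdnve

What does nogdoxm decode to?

A repeating key of period 2 is used — shifts +6, +10 over and over.
Decoding nogdoxm: n−6=h, o−10=e, g−6=a, d−10=t, o−6=i, x−10=n, m−6=g.

heating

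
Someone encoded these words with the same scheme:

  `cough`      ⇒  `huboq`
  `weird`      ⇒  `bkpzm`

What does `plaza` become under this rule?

In cough: c→h is +5, o→u is +6, u→b is +7, g→o is +8 — the shift increases by 1 each position. Each letter shifts forward by (position + 5), i.e. 5, 6, 7, … — the shift grows by one for each successive letter.
For plaza: p+5=u, l+6=r, a+7=h, z+8=h, a+9=j.

urhhj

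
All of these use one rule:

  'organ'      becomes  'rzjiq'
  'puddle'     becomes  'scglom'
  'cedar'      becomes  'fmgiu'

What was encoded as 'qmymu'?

never

Shifts by position in organ: pos 0: o→r (+3), pos 1: r→z (+8), pos 2: g→j (+3), pos 3: a→i (+8) — repeating every 2. The shifts repeat in a cycle of length 2: positions 0,1,… shift by +3, +8, then the pattern repeats.
Reversing it on qmymu: q−3=n, m−8=e, y−3=v, m−8=e, u−3=r.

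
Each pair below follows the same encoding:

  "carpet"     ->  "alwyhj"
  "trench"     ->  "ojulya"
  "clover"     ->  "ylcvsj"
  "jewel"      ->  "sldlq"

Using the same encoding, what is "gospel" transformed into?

The output letters match the input read backwards, each shifted +7: carpet reversed is teprac. Two steps: reverse the string, then apply a Caesar shift of +7.
For gospel: reverse → lepsog; then shift: l+7=s, e+7=l, p+7=w, s+7=z, o+7=v, g+7=n.

slwzvn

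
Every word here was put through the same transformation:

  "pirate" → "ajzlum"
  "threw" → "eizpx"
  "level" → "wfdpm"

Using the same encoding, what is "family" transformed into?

qbutmg

Shifts by position in pirate: pos 0: p→a (+11), pos 1: i→j (+1), pos 2: r→z (+8), pos 3: a→l (+11), pos 4: t→u (+1), pos 5: e→m (+8) — repeating every 3. A repeating key of period 3 is used — shifts +11, +1, +8 over and over.
For family: f+11=q, a+1=b, m+8=u, i+11=t, l+1=m, y+8=g.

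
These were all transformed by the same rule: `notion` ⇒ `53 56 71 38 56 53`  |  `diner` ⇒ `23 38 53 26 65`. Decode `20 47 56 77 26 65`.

n(#14)→53 and o(#15)→56: differences scale by 3, so n = 3·pos + 11. Each letter becomes 3×(its alphabet position, a=1..z=26) + 11.
Undoing it on 20 47 56 77 26 65: 20→(20−11)÷3=3=c, 47→(47−11)÷3=12=l, 56→(56−11)÷3=15=o, 77→(77−11)÷3=22=v, 26→(26−11)÷3=5=e, 65→(65−11)÷3=18=r.

clover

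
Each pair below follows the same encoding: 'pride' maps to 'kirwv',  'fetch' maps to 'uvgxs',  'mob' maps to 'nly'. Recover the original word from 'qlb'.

Each pair mirrors across the alphabet (p↔k, r↔i, i↔r): positions sum to 25. Each letter is replaced by its mirror in the alphabet: a↔z, b↔y, c↔x, and so on (the Atbash cipher).
Reversing it on qlb: q↔j, l↔o, b↔y.

joy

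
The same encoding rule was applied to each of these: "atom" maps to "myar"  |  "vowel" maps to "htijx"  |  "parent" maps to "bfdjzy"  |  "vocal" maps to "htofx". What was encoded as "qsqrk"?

enemy

The shifts repeat in a cycle of length 2: positions 0,1,… shift by +12, +5, then the pattern repeats.
Reversing it on qsqrk: q−12=e, s−5=n, q−12=e, r−5=m, k−12=y.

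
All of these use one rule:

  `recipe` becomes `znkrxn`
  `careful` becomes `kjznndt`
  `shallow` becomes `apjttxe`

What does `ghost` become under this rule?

The shift depends on letter class: consonant r→z is +8, but vowel e→n is +9. Two shifts are in play — +9 for a/e/i/o/u, +8 for every other letter.
On ghost: g(cons)+8=o, h(cons)+8=p, o(vowel)+9=x, s(cons)+8=a, t(cons)+8=b.

opxab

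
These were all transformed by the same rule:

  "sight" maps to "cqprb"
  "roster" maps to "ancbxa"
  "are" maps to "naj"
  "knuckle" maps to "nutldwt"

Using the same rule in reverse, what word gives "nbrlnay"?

Read the word backwards and shift each letter +9.
Undoing it on nbrlnay: shift back: n−9=e, b−9=s, r−9=i, l−9=c, n−9=e, a−9=r, y−9=p → esicerp; then reverse → precise.

precise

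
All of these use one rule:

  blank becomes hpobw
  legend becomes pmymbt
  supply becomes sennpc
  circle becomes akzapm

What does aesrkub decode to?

cushion

b(1)→h(7) and l(11)→p(15) fit y≡19x+14 (mod 26); the inverse of 19 mod 26 is 11. Treating letters as 0–25, the rule is x ↦ 19x + 14 (mod 26).
Decoding aesrkub: a(0)→11·(0−14)≡2=c; e(4)→11·(4−14)≡20=u; s(18)→11·(18−14)≡18=s; r(17)→11·(17−14)≡7=h; k(10)→11·(10−14)≡8=i; u(20)→11·(20−14)≡14=o; b(1)→11·(1−14)≡13=n (all mod 26).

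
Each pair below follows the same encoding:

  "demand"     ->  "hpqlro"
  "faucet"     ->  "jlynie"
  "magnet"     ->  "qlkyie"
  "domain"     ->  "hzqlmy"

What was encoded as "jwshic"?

Shifts by position in demand: pos 0: d→h (+4), pos 1: e→p (+11), pos 2: m→q (+4), pos 3: a→l (+11) — repeating every 2. The shifts repeat in a cycle of length 2: positions 0,1,… shift by +4, +11, then the pattern repeats.
Reversing it on jwshic: j−4=f, w−11=l, s−4=o, h−11=w, i−4=e, c−11=r.

flower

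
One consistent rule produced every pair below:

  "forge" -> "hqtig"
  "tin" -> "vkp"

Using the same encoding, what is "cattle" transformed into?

ecvvng

Compare letters: f→h is +2, o→q is +2, r→t is +2 — a constant shift. Each letter is shifted forward by 2 in the alphabet (a Caesar shift of +2).
For cattle: c+2=e, a+2=c, t+2=v, t+2=v, l+2=n, e+2=g.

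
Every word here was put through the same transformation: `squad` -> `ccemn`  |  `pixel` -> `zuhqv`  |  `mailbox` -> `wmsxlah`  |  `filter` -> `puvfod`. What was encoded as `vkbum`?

lyric

Shifts by position in squad: pos 0: s→c (+10), pos 1: q→c (+12), pos 2: u→e (+10), pos 3: a→m (+12) — repeating every 2. The shifts repeat in a cycle of length 2: positions 0,1,… shift by +10, +12, then the pattern repeats.
Decoding vkbum: v−10=l, k−12=y, b−10=r, u−12=i, m−10=c.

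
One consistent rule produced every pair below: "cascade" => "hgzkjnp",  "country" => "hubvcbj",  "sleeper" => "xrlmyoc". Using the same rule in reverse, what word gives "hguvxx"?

cannon

In cascade: c→h is +5, a→g is +6, s→z is +7, c→k is +8 — the shift increases by 1 each position. The shift increases by 1 at each position, starting from +5: 5, 6, 7, ….
Undoing it on hguvxx: h−5=c, g−6=a, u−7=n, v−8=n, x−9=o, x−10=n.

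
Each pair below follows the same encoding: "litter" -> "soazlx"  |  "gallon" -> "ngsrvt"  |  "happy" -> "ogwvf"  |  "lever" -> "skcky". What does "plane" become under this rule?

Shifts by position in litter: pos 0: l→s (+7), pos 1: i→o (+6), pos 2: t→a (+7), pos 3: t→z (+6) — repeating every 2. It's a Vigenère-style cipher with numeric key [7,6]: position i shifts by key[i mod 2].
Applying it to plane: p+7=w, l+6=r, a+7=h, n+6=t, e+7=l.

wrhtl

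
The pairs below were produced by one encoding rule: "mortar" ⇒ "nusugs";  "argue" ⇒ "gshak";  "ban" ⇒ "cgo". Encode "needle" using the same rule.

The shift depends on letter class: consonant m→n is +1, but vowel o→u is +6. Vowels shift forward by 6 and consonants shift forward by 1.
For needle: n(cons)+1=o, e(vowel)+6=k, e(vowel)+6=k, d(cons)+1=e, l(cons)+1=m, e(vowel)+6=k.

okkemk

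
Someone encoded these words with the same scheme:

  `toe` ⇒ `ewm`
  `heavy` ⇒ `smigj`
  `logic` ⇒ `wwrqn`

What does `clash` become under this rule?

Vowels shift forward by 8 and consonants shift forward by 11.
On clash: c(cons)+11=n, l(cons)+11=w, a(vowel)+8=i, s(cons)+11=d, h(cons)+11=s.

nwids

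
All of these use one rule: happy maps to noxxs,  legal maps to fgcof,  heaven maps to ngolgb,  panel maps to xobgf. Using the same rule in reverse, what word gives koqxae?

campus

h(7)→n(13) and a(0)→o(14) fit y≡11x+14 (mod 26); the inverse of 11 mod 26 is 19. This is an affine cipher: with a=0,…,z=25, each position x becomes (11x+14) mod 26.
Undoing it on koqxae: k(10)→19·(10−14)≡2=c; o(14)→19·(14−14)≡0=a; q(16)→19·(16−14)≡12=m; x(23)→19·(23−14)≡15=p; a(0)→19·(0−14)≡20=u; e(4)→19·(4−14)≡18=s (all mod 26).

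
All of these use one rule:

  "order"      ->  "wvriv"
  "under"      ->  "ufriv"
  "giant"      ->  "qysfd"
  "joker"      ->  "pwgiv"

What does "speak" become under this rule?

o(14)→w(22) and r(17)→v(21) fit y≡17x+18 (mod 26); the inverse of 17 mod 26 is 23. Each letter's alphabet position (a=0..z=25) is mapped through 17·x+18 mod 26 — an affine cipher.
Applying it to speak: s(18)→17·18+18≡12=m; p(15)→17·15+18≡13=n; e(4)→17·4+18≡8=i; a(0)→17·0+18≡18=s; k(10)→17·10+18≡6=g (all mod 26).

mnisg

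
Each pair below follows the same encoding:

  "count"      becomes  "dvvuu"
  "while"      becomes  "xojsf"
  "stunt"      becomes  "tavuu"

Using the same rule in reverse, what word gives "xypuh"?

wrong

Shifts by position in count: pos 0: c→d (+1), pos 1: o→v (+7), pos 2: u→v (+1), pos 3: n→u (+7) — repeating every 2. The shifts repeat in a cycle of length 2: positions 0,1,… shift by +1, +7, then the pattern repeats.
Decoding xypuh: x−1=w, y−7=r, p−1=o, u−7=n, h−1=g.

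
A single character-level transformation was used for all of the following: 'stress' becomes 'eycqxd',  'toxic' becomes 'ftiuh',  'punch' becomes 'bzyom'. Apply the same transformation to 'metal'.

yjemq

The shifts repeat in a cycle of length 3: positions 0,1,… shift by +12, +5, +11, then the pattern repeats.
On metal: m+12=y, e+5=j, t+11=e, a+12=m, l+5=q.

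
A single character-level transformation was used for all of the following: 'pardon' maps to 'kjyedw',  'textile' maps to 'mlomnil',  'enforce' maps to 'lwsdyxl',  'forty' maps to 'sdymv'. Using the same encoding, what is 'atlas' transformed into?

jmijf

p(15)→k(10) and a(0)→j(9) fit y≡7x+9 (mod 26); the inverse of 7 mod 26 is 15. This is an affine cipher: with a=0,…,z=25, each position x becomes (7x+9) mod 26.
For atlas: a(0)→7·0+9≡9=j; t(19)→7·19+9≡12=m; l(11)→7·11+9≡8=i; a(0)→7·0+9≡9=j; s(18)→7·18+9≡5=f (all mod 26).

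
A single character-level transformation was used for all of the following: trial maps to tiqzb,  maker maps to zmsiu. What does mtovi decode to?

The output letters match the input read backwards, each shifted +8: trial reversed is lairt. Two steps: reverse the string, then apply a Caesar shift of +8.
Undoing it on mtovi: shift back: m−8=e, t−8=l, o−8=g, v−8=n, i−8=a → elgna; then reverse → angle.

angle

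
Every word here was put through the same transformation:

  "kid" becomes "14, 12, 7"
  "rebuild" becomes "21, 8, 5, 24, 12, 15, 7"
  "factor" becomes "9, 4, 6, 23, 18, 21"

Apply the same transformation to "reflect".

21, 8, 9, 15, 8, 6, 23

k is letter #11 and maps to 14: an offset of 3. Letters become their 1-based position plus 3 (so a→4, b→5, …).
For reflect: r=18→21, e=5→8, f=6→9, l=12→15, e=5→8, c=3→6, t=20→23.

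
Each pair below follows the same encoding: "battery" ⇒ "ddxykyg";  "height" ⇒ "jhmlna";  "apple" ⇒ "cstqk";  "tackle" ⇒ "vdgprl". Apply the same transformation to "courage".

erywgnm

In battery: b→d is +2, a→d is +3, t→x is +4, t→y is +5 — the shift increases by 1 each position. The shift increases by 1 at each position, starting from +2: 2, 3, 4, ….
Applying it to courage: c+2=e, o+3=r, u+4=y, r+5=w, a+6=g, g+7=n, e+8=m.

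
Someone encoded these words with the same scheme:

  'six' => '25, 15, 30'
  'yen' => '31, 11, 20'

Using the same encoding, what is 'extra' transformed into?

s is letter #19 and maps to 25: an offset of 6. The number is (letter's place in the alphabet, a=1) + 6.
Applying it to extra: e=5→11, x=24→30, t=20→26, r=18→24, a=1→7.

11, 30, 26, 24, 7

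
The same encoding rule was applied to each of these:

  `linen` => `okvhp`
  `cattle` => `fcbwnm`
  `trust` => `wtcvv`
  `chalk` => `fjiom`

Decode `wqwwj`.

Shifts by position in linen: pos 0: l→o (+3), pos 1: i→k (+2), pos 2: n→v (+8), pos 3: e→h (+3), pos 4: n→p (+2) — repeating every 3. A repeating key of period 3 is used — shifts +3, +2, +8 over and over.
Reversing it on wqwwj: w−3=t, q−2=o, w−8=o, w−3=t, j−2=h.

tooth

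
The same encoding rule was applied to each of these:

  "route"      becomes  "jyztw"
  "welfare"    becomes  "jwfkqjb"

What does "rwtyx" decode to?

storm

The output letters match the input read backwards, each shifted +5: route reversed is etuor. Read the word backwards and shift each letter +5.
Undoing it on rwtyx: shift back: r−5=m, w−5=r, t−5=o, y−5=t, x−5=s → mrots; then reverse → storm.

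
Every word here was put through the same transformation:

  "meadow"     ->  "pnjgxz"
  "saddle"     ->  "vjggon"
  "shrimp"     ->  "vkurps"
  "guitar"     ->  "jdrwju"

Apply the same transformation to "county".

The shift depends on letter class: consonant m→p is +3, but vowel e→n is +9. Vowels shift forward by 9 and consonants shift forward by 3.
On county: c(cons)+3=f, o(vowel)+9=x, u(vowel)+9=d, n(cons)+3=q, t(cons)+3=w, y(cons)+3=b.

fxdqwb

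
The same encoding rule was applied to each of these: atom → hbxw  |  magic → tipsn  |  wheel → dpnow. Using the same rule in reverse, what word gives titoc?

maker

In atom: a→h is +7, t→b is +8, o→x is +9, m→w is +10 — the shift increases by 1 each position. The shift increases by 1 at each position, starting from +7: 7, 8, 9, ….
Reversing it on titoc: t−7=m, i−8=a, t−9=k, o−10=e, c−11=r.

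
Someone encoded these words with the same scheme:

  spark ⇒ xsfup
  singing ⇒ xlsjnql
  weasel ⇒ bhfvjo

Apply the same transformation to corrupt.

Shifts by position in spark: pos 0: s→x (+5), pos 1: p→s (+3), pos 2: a→f (+5), pos 3: r→u (+3) — repeating every 2. A repeating key of period 2 is used — shifts +5, +3 over and over.
Applying it to corrupt: c+5=h, o+3=r, r+5=w, r+3=u, u+5=z, p+3=s, t+5=y.

hrwuzsy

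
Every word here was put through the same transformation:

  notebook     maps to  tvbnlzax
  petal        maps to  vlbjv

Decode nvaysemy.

hospital

Each letter shifts forward by (position + 6), i.e. 6, 7, 8, … — the shift grows by one for each successive letter.
Undoing it on nvaysemy: n−6=h, v−7=o, a−8=s, y−9=p, s−10=i, e−11=t, m−12=a, y−13=l.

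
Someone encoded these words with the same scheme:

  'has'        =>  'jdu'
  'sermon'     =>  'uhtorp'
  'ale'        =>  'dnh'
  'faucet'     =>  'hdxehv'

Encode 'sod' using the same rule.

The shift depends on letter class: consonant h→j is +2, but vowel a→d is +3. Vowels shift forward by 3 and consonants shift forward by 2.
On sod: s(cons)+2=u, o(vowel)+3=r, d(cons)+2=f.

urf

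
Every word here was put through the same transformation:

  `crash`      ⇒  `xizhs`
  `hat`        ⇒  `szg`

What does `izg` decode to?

Each pair mirrors across the alphabet (c↔x, r↔i, a↔z): positions sum to 25. Each letter is replaced by its mirror in the alphabet: a↔z, b↔y, c↔x, and so on (the Atbash cipher).
Reversing it on izg: i↔r, z↔a, g↔t.

rat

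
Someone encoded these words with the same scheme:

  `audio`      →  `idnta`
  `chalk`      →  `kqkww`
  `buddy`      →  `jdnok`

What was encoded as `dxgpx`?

vowel

In audio: a→i is +8, u→d is +9, d→n is +10, i→t is +11 — the shift increases by 1 each position. Letter i (0-indexed) is shifted by i+8, so successive shifts are 8, 9, 10, ….
Reversing it on dxgpx: d−8=v, x−9=o, g−10=w, p−11=e, x−12=l.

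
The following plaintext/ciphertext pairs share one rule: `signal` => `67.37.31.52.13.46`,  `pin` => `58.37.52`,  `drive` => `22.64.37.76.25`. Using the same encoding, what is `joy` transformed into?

The formula is n = 3×(alphabet index, a=1) + 10.
On joy: j=10→40, o=15→55, y=25→85.

40.55.85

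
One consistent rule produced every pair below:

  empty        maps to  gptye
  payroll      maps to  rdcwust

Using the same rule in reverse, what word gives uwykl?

stuff

In empty: e→g is +2, m→p is +3, p→t is +4, t→y is +5 — the shift increases by 1 each position. The shift increases by 1 at each position, starting from +2: 2, 3, 4, ….
Reversing it on uwykl: u−2=s, w−3=t, y−4=u, k−5=f, l−6=f.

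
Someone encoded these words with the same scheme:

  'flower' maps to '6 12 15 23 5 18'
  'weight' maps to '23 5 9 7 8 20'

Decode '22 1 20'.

vat

f is letter #6 and maps to 6: an offset of 0. Each letter is replaced by its alphabet position (a=1, b=2, …, z=26).
Reversing it on 22 1 20: 22=v, 1=a, 20=t.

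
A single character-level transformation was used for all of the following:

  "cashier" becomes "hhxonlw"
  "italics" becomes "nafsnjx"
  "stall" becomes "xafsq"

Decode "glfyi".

beard

Shifts by position in cashier: pos 0: c→h (+5), pos 1: a→h (+7), pos 2: s→x (+5), pos 3: h→o (+7) — repeating every 2. It's a Vigenère-style cipher with numeric key [5,7]: position i shifts by key[i mod 2].
Undoing it on glfyi: g−5=b, l−7=e, f−5=a, y−7=r, i−5=d.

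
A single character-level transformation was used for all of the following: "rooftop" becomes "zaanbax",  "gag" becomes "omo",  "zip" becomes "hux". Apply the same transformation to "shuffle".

The shift depends on letter class: consonant r→z is +8, but vowel o→a is +12. Two shifts are in play — +12 for a/e/i/o/u, +8 for every other letter.
On shuffle: s(cons)+8=a, h(cons)+8=p, u(vowel)+12=g, f(cons)+8=n, f(cons)+8=n, l(cons)+8=t, e(vowel)+12=q.

apgnntq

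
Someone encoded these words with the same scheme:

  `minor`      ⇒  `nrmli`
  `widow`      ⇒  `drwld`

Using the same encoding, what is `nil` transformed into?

mro

Letters are reflected about the middle of the alphabet (position → 25−position): Atbash.
Applying it to nil: n↔m, i↔r, l↔o.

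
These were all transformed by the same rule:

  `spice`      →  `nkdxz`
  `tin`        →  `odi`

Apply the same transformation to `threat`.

ocmzvo

Compare letters: s→n is +21, p→k is +21, i→d is +21 — a constant shift. Every letter moves 21 places later in the alphabet, wrapping around z→a.
For threat: t+21=o, h+21=c, r+21=m, e+21=z, a+21=v, t+21=o.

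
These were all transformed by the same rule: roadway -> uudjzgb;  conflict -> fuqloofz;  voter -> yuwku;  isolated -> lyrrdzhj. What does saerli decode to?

Shifts by position in roadway: pos 0: r→u (+3), pos 1: o→u (+6), pos 2: a→d (+3), pos 3: d→j (+6) — repeating every 2. The shifts repeat in a cycle of length 2: positions 0,1,… shift by +3, +6, then the pattern repeats.
Decoding saerli: s−3=p, a−6=u, e−3=b, r−6=l, l−3=i, i−6=c.

public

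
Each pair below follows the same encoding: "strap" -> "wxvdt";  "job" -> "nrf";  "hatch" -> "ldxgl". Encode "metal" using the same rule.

qhxdp

The shift depends on letter class: consonant s→w is +4, but vowel a→d is +3. Vowels shift forward by 3 and consonants shift forward by 4.
Applying it to metal: m(cons)+4=q, e(vowel)+3=h, t(cons)+4=x, a(vowel)+3=d, l(cons)+4=p.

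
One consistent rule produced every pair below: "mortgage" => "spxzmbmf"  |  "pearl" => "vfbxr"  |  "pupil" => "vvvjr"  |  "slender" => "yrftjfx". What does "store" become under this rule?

The shift depends on letter class: consonant m→s is +6, but vowel o→p is +1. The rule splits by letter class: vowels +1, consonants +6.
For store: s(cons)+6=y, t(cons)+6=z, o(vowel)+1=p, r(cons)+6=x, e(vowel)+1=f.

yzpxf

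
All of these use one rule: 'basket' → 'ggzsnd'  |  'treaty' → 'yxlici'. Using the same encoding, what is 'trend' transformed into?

In basket: b→g is +5, a→g is +6, s→z is +7, k→s is +8 — the shift increases by 1 each position. Each letter shifts forward by (position + 5), i.e. 5, 6, 7, … — the shift grows by one for each successive letter.
For trend: t+5=y, r+6=x, e+7=l, n+8=v, d+9=m.

yxlvm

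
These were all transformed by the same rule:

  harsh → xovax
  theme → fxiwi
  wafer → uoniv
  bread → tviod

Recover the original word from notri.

h(7)→x(23) and a(0)→o(14) fit y≡5x+14 (mod 26); the inverse of 5 mod 26 is 21. This is an affine cipher: with a=0,…,z=25, each position x becomes (5x+14) mod 26.
Decoding notri: n(13)→21·(13−14)≡5=f; o(14)→21·(14−14)≡0=a; t(19)→21·(19−14)≡1=b; r(17)→21·(17−14)≡11=l; i(8)→21·(8−14)≡4=e (all mod 26).

fable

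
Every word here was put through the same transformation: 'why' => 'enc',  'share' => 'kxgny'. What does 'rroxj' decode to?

drill

The output letters match the input read backwards, each shifted +6: why reversed is yhw. Read the word backwards and shift each letter +6.
Undoing it on rroxj: shift back: r−6=l, r−6=l, o−6=i, x−6=r, j−6=d → llird; then reverse → drill.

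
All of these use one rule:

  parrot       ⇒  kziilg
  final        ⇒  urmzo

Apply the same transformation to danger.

wzmtvi

Each pair mirrors across the alphabet (p↔k, a↔z, r↔i): positions sum to 25. This is the alphabet-reversal cipher (Atbash): a becomes z, b becomes y, etc.
Applying it to danger: d↔w, a↔z, n↔m, g↔t, e↔v, r↔i.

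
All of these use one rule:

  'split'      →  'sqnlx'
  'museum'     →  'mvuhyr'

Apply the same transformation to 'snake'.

In split: s→s is +0, p→q is +1, l→n is +2, i→l is +3 — the shift increases by 1 each position. The shift increases by 1 at each position, starting from +0: 0, 1, 2, ….
For snake: s+0=s, n+1=o, a+2=c, k+3=n, e+4=i.

socni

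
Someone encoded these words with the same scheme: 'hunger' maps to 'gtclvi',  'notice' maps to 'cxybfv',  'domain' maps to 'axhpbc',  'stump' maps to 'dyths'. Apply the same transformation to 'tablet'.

h(7)→g(6) and u(20)→t(19) fit y≡21x+15 (mod 26); the inverse of 21 mod 26 is 5. This is an affine cipher: with a=0,…,z=25, each position x becomes (21x+15) mod 26.
For tablet: t(19)→21·19+15≡24=y; a(0)→21·0+15≡15=p; b(1)→21·1+15≡10=k; l(11)→21·11+15≡12=m; e(4)→21·4+15≡21=v; t(19)→21·19+15≡24=y (all mod 26).

ypkmvy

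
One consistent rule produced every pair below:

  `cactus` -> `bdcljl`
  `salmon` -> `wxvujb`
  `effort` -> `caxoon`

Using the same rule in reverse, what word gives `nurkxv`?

The output letters match the input read backwards, each shifted +9: cactus reversed is sutcac. Two steps: reverse the string, then apply a Caesar shift of +9.
Undoing it on nurkxv: shift back: n−9=e, u−9=l, r−9=i, k−9=b, x−9=o, v−9=m → elibom; then reverse → mobile.

mobile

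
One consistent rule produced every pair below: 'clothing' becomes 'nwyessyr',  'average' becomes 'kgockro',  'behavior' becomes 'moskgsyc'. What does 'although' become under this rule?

The shift depends on letter class: consonant c→n is +11, but vowel o→y is +10. Vowels shift forward by 10 and consonants shift forward by 11.
For although: a(vowel)+10=k, l(cons)+11=w, t(cons)+11=e, h(cons)+11=s, o(vowel)+10=y, u(vowel)+10=e, g(cons)+11=r, h(cons)+11=s.

kwesyers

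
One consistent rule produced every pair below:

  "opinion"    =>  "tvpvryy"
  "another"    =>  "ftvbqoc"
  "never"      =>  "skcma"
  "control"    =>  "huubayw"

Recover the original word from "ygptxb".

In opinion: o→t is +5, p→v is +6, i→p is +7, n→v is +8 — the shift increases by 1 each position. The shift increases by 1 at each position, starting from +5: 5, 6, 7, ….
Reversing it on ygptxb: y−5=t, g−6=a, p−7=i, t−8=l, x−9=o, b−10=r.

tailor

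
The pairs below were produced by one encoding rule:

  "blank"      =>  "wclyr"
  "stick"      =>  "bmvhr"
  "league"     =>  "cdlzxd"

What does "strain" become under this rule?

b(1)→w(22) and l(11)→c(2) fit y≡11x+11 (mod 26); the inverse of 11 mod 26 is 19. Treating letters as 0–25, the rule is x ↦ 11x + 11 (mod 26).
On strain: s(18)→11·18+11≡1=b; t(19)→11·19+11≡12=m; r(17)→11·17+11≡16=q; a(0)→11·0+11≡11=l; i(8)→11·8+11≡21=v; n(13)→11·13+11≡24=y (all mod 26).

bmqlvy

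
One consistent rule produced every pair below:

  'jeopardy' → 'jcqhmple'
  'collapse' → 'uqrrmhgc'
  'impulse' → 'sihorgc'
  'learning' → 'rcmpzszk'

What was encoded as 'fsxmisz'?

j(9)→j(9) and e(4)→c(2) fit y≡17x+12 (mod 26); the inverse of 17 mod 26 is 23. Each letter's alphabet position (a=0..z=25) is mapped through 17·x+12 mod 26 — an affine cipher.
Undoing it on fsxmisz: f(5)→23·(5−12)≡21=v; s(18)→23·(18−12)≡8=i; x(23)→23·(23−12)≡19=t; m(12)→23·(12−12)≡0=a; i(8)→23·(8−12)≡12=m; s(18)→23·(18−12)≡8=i; z(25)→23·(25−12)≡13=n (all mod 26).

vitamin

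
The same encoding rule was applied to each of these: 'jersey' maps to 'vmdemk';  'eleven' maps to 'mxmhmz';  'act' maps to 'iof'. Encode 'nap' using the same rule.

Vowels shift forward by 8 and consonants shift forward by 12.
For nap: n(cons)+12=z, a(vowel)+8=i, p(cons)+12=b.

zib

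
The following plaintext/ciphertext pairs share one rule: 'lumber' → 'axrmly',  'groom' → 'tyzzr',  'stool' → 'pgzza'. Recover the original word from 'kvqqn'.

l(11)→a(0) and u(20)→x(23) fit y≡17x+21 (mod 26); the inverse of 17 mod 26 is 23. This is an affine cipher: with a=0,…,z=25, each position x becomes (17x+21) mod 26.
Decoding kvqqn: k(10)→23·(10−21)≡7=h; v(21)→23·(21−21)≡0=a; q(16)→23·(16−21)≡15=p; q(16)→23·(16−21)≡15=p; n(13)→23·(13−21)≡24=y (all mod 26).

happy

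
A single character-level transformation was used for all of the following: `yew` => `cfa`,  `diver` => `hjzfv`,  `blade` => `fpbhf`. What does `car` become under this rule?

The shift depends on letter class: consonant y→c is +4, but vowel e→f is +1. The rule splits by letter class: vowels +1, consonants +4.
For car: c(cons)+4=g, a(vowel)+1=b, r(cons)+4=v.

gbv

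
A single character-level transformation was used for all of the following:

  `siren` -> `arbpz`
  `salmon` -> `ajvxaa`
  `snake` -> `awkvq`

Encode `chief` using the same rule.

In siren: s→a is +8, i→r is +9, r→b is +10, e→p is +11 — the shift increases by 1 each position. The shift increases by 1 at each position, starting from +8: 8, 9, 10, ….
On chief: c+8=k, h+9=q, i+10=s, e+11=p, f+12=r.

kqspr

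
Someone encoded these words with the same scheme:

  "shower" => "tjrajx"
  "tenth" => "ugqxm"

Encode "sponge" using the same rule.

trrrlk

Letter i (0-indexed) is shifted by i+1, so successive shifts are 1, 2, 3, ….
On sponge: s+1=t, p+2=r, o+3=r, n+4=r, g+5=l, e+6=k.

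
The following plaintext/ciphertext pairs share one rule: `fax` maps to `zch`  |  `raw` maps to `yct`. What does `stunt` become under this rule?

vpwvu

The word is reversed, then every letter is shifted forward by 2.
On stunt: reverse → tnuts; then shift: t+2=v, n+2=p, u+2=w, t+2=v, s+2=u.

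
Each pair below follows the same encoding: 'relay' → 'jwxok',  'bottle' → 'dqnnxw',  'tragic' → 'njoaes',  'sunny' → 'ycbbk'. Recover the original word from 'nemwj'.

timer

r(17)→j(9) and e(4)→w(22) fit y≡15x+14 (mod 26); the inverse of 15 mod 26 is 7. This is an affine cipher: with a=0,…,z=25, each position x becomes (15x+14) mod 26.
Reversing it on nemwj: n(13)→7·(13−14)≡19=t; e(4)→7·(4−14)≡8=i; m(12)→7·(12−14)≡12=m; w(22)→7·(22−14)≡4=e; j(9)→7·(9−14)≡17=r (all mod 26).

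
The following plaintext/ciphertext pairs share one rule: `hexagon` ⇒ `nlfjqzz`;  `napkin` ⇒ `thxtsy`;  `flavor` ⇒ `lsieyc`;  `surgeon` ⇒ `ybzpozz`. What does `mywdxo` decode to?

In hexagon: h→n is +6, e→l is +7, x→f is +8, a→j is +9 — the shift increases by 1 each position. Letter i (0-indexed) is shifted by i+6, so successive shifts are 6, 7, 8, ….
Undoing it on mywdxo: m−6=g, y−7=r, w−8=o, d−9=u, x−10=n, o−11=d.

ground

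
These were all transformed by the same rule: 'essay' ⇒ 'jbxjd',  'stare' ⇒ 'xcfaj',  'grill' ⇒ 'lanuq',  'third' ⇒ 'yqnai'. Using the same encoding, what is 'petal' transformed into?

Shifts by position in essay: pos 0: e→j (+5), pos 1: s→b (+9), pos 2: s→x (+5), pos 3: a→j (+9) — repeating every 2. The shifts repeat in a cycle of length 2: positions 0,1,… shift by +5, +9, then the pattern repeats.
For petal: p+5=u, e+9=n, t+5=y, a+9=j, l+5=q.

unyjq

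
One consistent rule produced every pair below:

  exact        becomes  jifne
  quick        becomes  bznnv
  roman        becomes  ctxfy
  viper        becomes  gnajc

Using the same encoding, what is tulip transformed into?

ezwna

The shift depends on letter class: consonant x→i is +11, but vowel e→j is +5. The rule splits by letter class: vowels +5, consonants +11.
For tulip: t(cons)+11=e, u(vowel)+5=z, l(cons)+11=w, i(vowel)+5=n, p(cons)+11=a.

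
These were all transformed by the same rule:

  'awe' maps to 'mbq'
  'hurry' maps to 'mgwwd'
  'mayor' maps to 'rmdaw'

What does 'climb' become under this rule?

hqurg

The shift depends on letter class: consonant w→b is +5, but vowel a→m is +12. Vowels shift forward by 12 and consonants shift forward by 5.
Applying it to climb: c(cons)+5=h, l(cons)+5=q, i(vowel)+12=u, m(cons)+5=r, b(cons)+5=g.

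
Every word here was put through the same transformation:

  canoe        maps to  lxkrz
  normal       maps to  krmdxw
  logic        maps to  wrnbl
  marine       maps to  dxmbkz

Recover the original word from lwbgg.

c(2)→l(11) and a(0)→x(23) fit y≡7x+23 (mod 26); the inverse of 7 mod 26 is 15. This is an affine cipher: with a=0,…,z=25, each position x becomes (7x+23) mod 26.
Decoding lwbgg: l(11)→15·(11−23)≡2=c; w(22)→15·(22−23)≡11=l; b(1)→15·(1−23)≡8=i; g(6)→15·(6−23)≡5=f; g(6)→15·(6−23)≡5=f (all mod 26).

cliff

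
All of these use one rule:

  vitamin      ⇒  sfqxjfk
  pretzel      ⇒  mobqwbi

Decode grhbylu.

jukebox

Compare letters: v→s is +23, i→f is +23, t→q is +23 — a constant shift. Every letter moves 23 places later in the alphabet, wrapping around z→a.
Decoding grhbylu: g−23=j, r−23=u, h−23=k, b−23=e, y−23=b, l−23=o, u−23=x.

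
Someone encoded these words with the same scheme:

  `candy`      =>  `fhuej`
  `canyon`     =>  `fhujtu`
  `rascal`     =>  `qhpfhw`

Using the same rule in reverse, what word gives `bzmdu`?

given

Each letter's alphabet position (a=0..z=25) is mapped through 25·x+7 mod 26 — an affine cipher.
Decoding bzmdu: b(1)→25·(1−7)≡6=g; z(25)→25·(25−7)≡8=i; m(12)→25·(12−7)≡21=v; d(3)→25·(3−7)≡4=e; u(20)→25·(20−7)≡13=n (all mod 26).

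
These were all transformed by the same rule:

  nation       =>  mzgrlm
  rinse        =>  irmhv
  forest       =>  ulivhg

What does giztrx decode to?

tragic

Each pair mirrors across the alphabet (n↔m, a↔z, t↔g): positions sum to 25. Letters are reflected about the middle of the alphabet (position → 25−position): Atbash.
Reversing it on giztrx: g↔t, i↔r, z↔a, t↔g, r↔i, x↔c.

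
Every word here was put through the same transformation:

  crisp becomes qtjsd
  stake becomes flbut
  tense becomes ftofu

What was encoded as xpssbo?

The output letters match the input read backwards, each shifted +1: crisp reversed is psirc. Read the word backwards and shift each letter +1.
Decoding xpssbo: shift back: x−1=w, p−1=o, s−1=r, s−1=r, b−1=a, o−1=n → worran; then reverse → narrow.

narrow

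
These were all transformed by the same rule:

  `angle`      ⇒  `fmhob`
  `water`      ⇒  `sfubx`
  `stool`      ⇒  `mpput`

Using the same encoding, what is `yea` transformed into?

bfz

Read the word backwards and shift each letter +1.
For yea: reverse → aey; then shift: a+1=b, e+1=f, y+1=z.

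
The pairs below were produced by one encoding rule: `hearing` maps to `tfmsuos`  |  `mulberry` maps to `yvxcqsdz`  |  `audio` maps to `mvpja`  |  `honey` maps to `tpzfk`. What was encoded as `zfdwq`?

Shifts by position in hearing: pos 0: h→t (+12), pos 1: e→f (+1), pos 2: a→m (+12), pos 3: r→s (+1) — repeating every 2. It's a Vigenère-style cipher with numeric key [12,1]: position i shifts by key[i mod 2].
Reversing it on zfdwq: z−12=n, f−1=e, d−12=r, w−1=v, q−12=e.

nerve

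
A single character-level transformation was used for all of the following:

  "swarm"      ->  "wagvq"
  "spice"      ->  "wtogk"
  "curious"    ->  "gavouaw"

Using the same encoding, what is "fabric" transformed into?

The shift depends on letter class: consonant s→w is +4, but vowel a→g is +6. The rule splits by letter class: vowels +6, consonants +4.
For fabric: f(cons)+4=j, a(vowel)+6=g, b(cons)+4=f, r(cons)+4=v, i(vowel)+6=o, c(cons)+4=g.

jgfvog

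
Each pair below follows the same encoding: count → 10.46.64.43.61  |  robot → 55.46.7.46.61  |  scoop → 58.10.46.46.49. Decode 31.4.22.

c(#3)→10 and o(#15)→46: differences scale by 3, so n = 3·pos + 1. Each letter becomes 3×(its alphabet position, a=1..z=26) + 1.
Undoing it on 31.4.22: 31→(31−1)÷3=10=j, 4→(4−1)÷3=1=a, 22→(22−1)÷3=7=g.

jag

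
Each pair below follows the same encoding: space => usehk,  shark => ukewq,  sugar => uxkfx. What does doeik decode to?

The shift increases by 1 at each position, starting from +2: 2, 3, 4, ….
Reversing it on doeik: d−2=b, o−3=l, e−4=a, i−5=d, k−6=e.

blade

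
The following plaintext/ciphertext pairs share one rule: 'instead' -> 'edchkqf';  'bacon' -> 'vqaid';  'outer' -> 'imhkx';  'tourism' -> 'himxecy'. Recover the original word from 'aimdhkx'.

i(8)→e(4) and n(13)→d(3) fit y≡5x+16 (mod 26); the inverse of 5 mod 26 is 21. This is an affine cipher: with a=0,…,z=25, each position x becomes (5x+16) mod 26.
Undoing it on aimdhkx: a(0)→21·(0−16)≡2=c; i(8)→21·(8−16)≡14=o; m(12)→21·(12−16)≡20=u; d(3)→21·(3−16)≡13=n; h(7)→21·(7−16)≡19=t; k(10)→21·(10−16)≡4=e; x(23)→21·(23−16)≡17=r (all mod 26).

counter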